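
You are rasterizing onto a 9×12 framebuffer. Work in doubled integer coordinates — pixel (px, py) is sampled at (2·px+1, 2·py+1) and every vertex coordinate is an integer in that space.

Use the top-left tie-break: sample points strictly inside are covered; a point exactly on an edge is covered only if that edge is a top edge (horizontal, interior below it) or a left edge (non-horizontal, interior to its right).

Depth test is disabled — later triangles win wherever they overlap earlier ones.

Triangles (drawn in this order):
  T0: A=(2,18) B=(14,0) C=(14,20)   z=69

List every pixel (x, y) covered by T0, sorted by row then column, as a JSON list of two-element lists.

T0:
  2·area = 240
  edge (2, 18)→(14, 0): d=(12,-18) top-left  bias=+0
  edge (14, 0)→(14, 20): d=(0,20) right/bottom  bias=-1
  edge (14, 20)→(2, 18): d=(-12,-2) top-left  bias=+0
    (6,1)@(13, 3): e=[18,20,202] → #
    (7,1)@(15, 3): e=[54,-20,206] → ·
    (5,2)@(11, 5): e=[6,60,174] → #
    (7,2)@(15, 5): e=[78,-20,182] → ·
    (5,3)@(11, 7): e=[30,60,150] → #
    (7,3)@(15, 7): e=[102,-20,158] → ·
    (4,4)@(9, 9): e=[18,100,122] → #
    (7,4)@(15, 9): e=[126,-20,134] → ·
    (3,5)@(7, 11): e=[6,140,94] → #
    (7,5)@(15, 11): e=[150,-20,110] → ·
    (3,6)@(7, 13): e=[30,140,70] → #
    (7,6)@(15, 13): e=[174,-20,86] → ·
  covered (30 px):
    · · · · · · · · ·
    · · · · · · # · ·
    · · · · · # # · ·
    · · · · · # # · ·
    · · · · # # # · ·
    · · · # # # # · ·
    · · · # # # # · ·
    · · # # # # # · ·
    · # # # # # # · ·
    · · · · # # # · ·
    · · · · · · · · ·
    · · · · · · · · ·

Final: [[6,1],[5,2],[6,2],[5,3],[6,3],[4,4],[5,4],[6,4],[3,5],[4,5],[5,5],[6,5],[3,6],[4,6],[5,6],[6,6],[2,7],[3,7],[4,7],[5,7],[6,7],[1,8],[2,8],[3,8],[4,8],[5,8],[6,8],[4,9],[5,9],[6,9]]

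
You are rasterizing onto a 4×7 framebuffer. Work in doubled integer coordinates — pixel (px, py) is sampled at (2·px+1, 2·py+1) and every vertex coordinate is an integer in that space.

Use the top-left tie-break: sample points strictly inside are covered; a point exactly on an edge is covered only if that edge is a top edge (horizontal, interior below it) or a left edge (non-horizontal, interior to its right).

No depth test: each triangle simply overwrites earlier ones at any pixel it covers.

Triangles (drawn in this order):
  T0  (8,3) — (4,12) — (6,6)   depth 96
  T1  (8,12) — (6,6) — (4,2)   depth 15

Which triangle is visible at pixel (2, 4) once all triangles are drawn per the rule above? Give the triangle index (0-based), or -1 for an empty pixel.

T0:
  2·area = 6
  edge (8, 3)→(4, 12): d=(-4,9) right/bottom  bias=-1
  edge (4, 12)→(6, 6): d=(2,-6) top-left  bias=+0
  edge (6, 6)→(8, 3): d=(2,-3) top-left  bias=+0
    (3,1)@(7, 3): e=[9,0,-3] → .  [on edge]
    (3,2)@(7, 5): e=[1,4,1] → X
    (3,3)@(7, 7): e=[-7,8,5] → .
    (2,4)@(5, 9): e=[3,0,3] → X  [on edge]
    (3,4)@(7, 9): e=[-15,12,9] → .
    (2,5)@(5, 11): e=[-5,4,7] → .
  covered (2 px):
    . . . .
    . . . .
    . . . X
    . . . .
    . . X .
    . . . .
    . . . .
T1:
  2·area = 4  (B↔C swapped to make it positive)
  edge (8, 12)→(4, 2): d=(-4,-10) top-left  bias=+0
  edge (4, 2)→(6, 6): d=(2,4) right/bottom  bias=-1
  edge (6, 6)→(8, 12): d=(2,6) right/bottom  bias=-1
    (2,1)@(5, 3): e=[6,-2,0] → .  [on edge]
    (3,4)@(7, 9): e=[2,2,0] → .  [on edge]
  covered (0 px):
    . . . .
    . . . .
    . . . .
    . . . .
    . . . .
    . . . .
    . . . .

Z-buffer (winner per pixel, '.' = empty):
  . . . .
  . . . .
  . . . 0
  . . . .
  . . 0 .
  . . . .
  . . . .

Answer: 0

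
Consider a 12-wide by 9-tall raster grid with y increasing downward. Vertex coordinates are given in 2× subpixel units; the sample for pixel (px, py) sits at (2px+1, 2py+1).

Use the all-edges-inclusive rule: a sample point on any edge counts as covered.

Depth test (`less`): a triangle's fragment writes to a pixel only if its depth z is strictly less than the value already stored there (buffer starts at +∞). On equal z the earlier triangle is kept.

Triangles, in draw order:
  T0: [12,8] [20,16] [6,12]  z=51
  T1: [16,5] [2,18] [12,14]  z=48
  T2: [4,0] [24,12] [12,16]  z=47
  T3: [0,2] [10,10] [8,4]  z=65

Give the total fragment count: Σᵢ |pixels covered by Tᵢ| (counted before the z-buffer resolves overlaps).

T0:
  2·area = 80
  edge (12, 8)→(20, 16): d=(8,8) inclusive
  edge (20, 16)→(6, 12): d=(-14,-4) inclusive
  edge (6, 12)→(12, 8): d=(6,-4) inclusive
    (2,0)@(5, 1): e=[0,150,-70] → ·  [on edge]
    (3,1)@(7, 3): e=[0,130,-50] → ·  [on edge]
    (4,2)@(9, 5): e=[0,110,-30] → ·  [on edge]
    (5,3)@(11, 7): e=[0,90,-10] → ·  [on edge]
    (5,4)@(11, 9): e=[16,62,2] → #
    (6,4)@(13, 9): e=[0,70,10] → #  [on edge]
    (7,4)@(15, 9): e=[-16,78,18] → ·
    (4,5)@(9, 11): e=[48,26,6] → #
    (7,5)@(15, 11): e=[0,50,30] → #  [on edge]
    (8,5)@(17, 11): e=[-16,58,38] → ·
    (4,6)@(9, 13): e=[64,-2,18] → ·
    (5,6)@(11, 13): e=[48,6,26] → #
    (8,6)@(17, 13): e=[0,30,50] → #  [on edge]
    (9,7)@(19, 15): e=[0,10,70] → #  [on edge]
    (10,8)@(21, 17): e=[0,-10,90] → ·  [on edge]
  covered (12 px):
    · · · · · · · · · · · ·
    · · · · · · · · · · · ·
    · · · · · · · · · · · ·
    · · · · · · · · · · · ·
    · · · · · # # · · · · ·
    · · · · # # # # · · · ·
    · · · · · # # # # · · ·
    · · · · · · · · # # · ·
    · · · · · · · · · · · ·
T1:
  2·area = 74  (B↔C swapped to make it positive)
  edge (16, 5)→(12, 14): d=(-4,9) inclusive
  edge (12, 14)→(2, 18): d=(-10,4) inclusive
  edge (2, 18)→(16, 5): d=(14,-13) inclusive
    (7,3)@(15, 7): e=[1,58,15] → #
    (8,3)@(17, 7): e=[-17,50,41] → ·
    (6,4)@(13, 9): e=[11,46,17] → #
    (7,4)@(15, 9): e=[-7,38,43] → ·
    (5,5)@(11, 11): e=[21,34,19] → #
    (7,5)@(15, 11): e=[-15,18,71] → ·
    (4,6)@(9, 13): e=[31,22,21] → #
    (6,6)@(13, 13): e=[-5,6,73] → ·
    (3,7)@(7, 15): e=[41,10,23] → #
    (5,7)@(11, 15): e=[5,-6,75] → ·
    (3,8)@(7, 17): e=[33,-10,51] → ·
    (4,8)@(9, 17): e=[15,-18,77] → ·
  covered (8 px):
    · · · · · · · · · · · ·
    · · · · · · · · · · · ·
    · · · · · · · · · · · ·
    · · · · · · · # · · · ·
    · · · · · · # · · · · ·
    · · · · · # # · · · · ·
    · · · · # # · · · · · ·
    · · · # # · · · · · · ·
    · · · · · · · · · · · ·
T2:
  2·area = 224
  edge (4, 0)→(24, 12): d=(20,12) inclusive
  edge (24, 12)→(12, 16): d=(-12,4) inclusive
  edge (12, 16)→(4, 0): d=(-8,-16) inclusive
    (2,0)@(5, 1): e=[8,208,8] → #
    (3,0)@(7, 1): e=[-16,200,40] → ·
    (2,1)@(5, 3): e=[48,184,-8] → ·
    (3,1)@(7, 3): e=[24,176,24] → #
    (4,1)@(9, 3): e=[0,168,56] → #  [on edge]
    (5,1)@(11, 3): e=[-24,160,88] → ·
    (3,2)@(7, 5): e=[64,152,8] → #
    (5,2)@(11, 5): e=[16,136,72] → #
    (6,2)@(13, 5): e=[-8,128,104] → ·
    (3,3)@(7, 7): e=[104,128,-8] → ·
    (4,3)@(9, 7): e=[80,120,24] → #
    (6,3)@(13, 7): e=[32,104,88] → #
    (9,4)@(19, 9): e=[0,56,168] → #  [on edge]
    (10,6)@(21, 13): e=[56,0,168] → #  [on edge]
    (7,7)@(15, 15): e=[168,0,56] → #  [on edge]
    (4,8)@(9, 17): e=[280,0,-56] → ·  [on edge]
  covered (30 px):
    · · # · · · · · · · · ·
    · · · # # · · · · · · ·
    · · · # # # · · · · · ·
    · · · · # # # # · · · ·
    · · · · # # # # # # · ·
    · · · · · # # # # # # ·
    · · · · · # # # # # # ·
    · · · · · · # # · · · ·
    · · · · · · · · · · · ·
T3:
  2·area = 44  (B↔C swapped to make it positive)
  edge (0, 2)→(8, 4): d=(8,2) inclusive
  edge (8, 4)→(10, 10): d=(2,6) inclusive
  edge (10, 10)→(0, 2): d=(-10,-8) inclusive
    (3,0)@(7, 1): e=[-22,0,66] → ·  [on edge]
    (1,1)@(3, 3): e=[2,28,14] → #
    (2,1)@(5, 3): e=[-2,16,30] → ·
    (1,2)@(3, 5): e=[18,32,-6] → ·
    (2,2)@(5, 5): e=[14,20,10] → #
    (3,2)@(7, 5): e=[10,8,26] → #
    (4,2)@(9, 5): e=[6,-4,42] → ·
    (2,3)@(5, 7): e=[30,24,-10] → ·
    (3,3)@(7, 7): e=[26,12,6] → #
    (4,3)@(9, 7): e=[22,0,22] → #  [on edge]
    (5,3)@(11, 7): e=[18,-12,38] → ·
    (3,4)@(7, 9): e=[42,16,-14] → ·
    (5,6)@(11, 13): e=[66,0,-22] → ·  [on edge]
  covered (6 px):
    · · · · · · · · · · · ·
    · # · · · · · · · · · ·
    · · # # · · · · · · · ·
    · · · # # · · · · · · ·
    · · · · # · · · · · · ·
    · · · · · · · · · · · ·
    · · · · · · · · · · · ·
    · · · · · · · · · · · ·
    · · · · · · · · · · · ·

Result: 56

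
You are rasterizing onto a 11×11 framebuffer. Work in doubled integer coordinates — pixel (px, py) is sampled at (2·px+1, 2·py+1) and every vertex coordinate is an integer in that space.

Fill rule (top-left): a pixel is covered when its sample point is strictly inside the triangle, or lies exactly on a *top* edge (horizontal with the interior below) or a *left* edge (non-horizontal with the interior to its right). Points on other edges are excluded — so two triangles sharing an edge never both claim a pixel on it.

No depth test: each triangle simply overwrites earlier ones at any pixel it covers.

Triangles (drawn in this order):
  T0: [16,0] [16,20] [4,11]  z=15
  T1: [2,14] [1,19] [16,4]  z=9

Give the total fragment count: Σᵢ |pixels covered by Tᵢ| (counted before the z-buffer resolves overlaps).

T0:
  2·area = 240
  edge (16, 0)→(16, 20): d=(0,20) right/bottom  bias=-1
  edge (16, 20)→(4, 11): d=(-12,-9) top-left  bias=+0
  edge (4, 11)→(16, 0): d=(12,-11) top-left  bias=+0
    (7,0)@(15, 1): e=[20,219,1] → █
    (8,0)@(17, 1): e=[-20,237,23] → ·
    (6,1)@(13, 3): e=[60,177,3] → █
    (8,1)@(17, 3): e=[-20,213,47] → ·
    (5,2)@(11, 5): e=[100,135,5] → █
    (8,2)@(17, 5): e=[-20,189,71] → ·
    (4,3)@(9, 7): e=[140,93,7] → █
    (8,3)@(17, 7): e=[-20,165,95] → ·
    (3,4)@(7, 9): e=[180,51,9] → █
    (8,4)@(17, 9): e=[-20,141,119] → ·
    (2,5)@(5, 11): e=[220,9,11] → █
    (8,5)@(17, 11): e=[-20,117,143] → ·
  covered (32 px):
    · · · · · · · █ · · ·
    · · · · · · █ █ · · ·
    · · · · · █ █ █ · · ·
    · · · · █ █ █ █ · · ·
    · · · █ █ █ █ █ · · ·
    · · █ █ █ █ █ █ · · ·
    · · · █ █ █ █ █ · · ·
    · · · · · █ █ █ · · ·
    · · · · · · █ █ · · ·
    · · · · · · · █ · · ·
    · · · · · · · · · · ·
T1:
  2·area = 60  (B↔C swapped to make it positive)
  edge (2, 14)→(16, 4): d=(14,-10) top-left  bias=+0
  edge (16, 4)→(1, 19): d=(-15,15) right/bottom  bias=-1
  edge (1, 19)→(2, 14): d=(1,-5) top-left  bias=+0
    (9,0)@(19, 1): e=[-12,0,72] → ·  [on edge]
    (8,1)@(17, 3): e=[-4,0,64] → ·  [on edge]
    (7,2)@(15, 5): e=[4,0,56] → ·  [on edge]
    (6,3)@(13, 7): e=[12,0,48] → ·  [on edge]
    (1,4)@(3, 9): e=[-60,120,0] → ·  [on edge]
    (4,4)@(9, 9): e=[0,30,30] → █  [on edge]
    (5,4)@(11, 9): e=[20,0,40] → ·  [on edge]
    (3,5)@(7, 11): e=[8,30,22] → █
    (4,5)@(9, 11): e=[28,0,32] → ·  [on edge]
    (2,6)@(5, 13): e=[16,30,14] → █
    (3,6)@(7, 13): e=[36,0,24] → ·  [on edge]
    (1,7)@(3, 15): e=[24,30,6] → █
    (2,7)@(5, 15): e=[44,0,16] → ·  [on edge]
    (1,8)@(3, 17): e=[52,0,8] → ·  [on edge]
    (0,9)@(1, 19): e=[60,0,0] → ·  [on edge]
  covered (4 px):
    · · · · · · · · · · ·
    · · · · · · · · · · ·
    · · · · · · · · · · ·
    · · · · · · · · · · ·
    · · · · █ · · · · · ·
    · · · █ · · · · · · ·
    · · █ · · · · · · · ·
    · █ · · · · · · · · ·
    · · · · · · · · · · ·
    · · · · · · · · · · ·
    · · · · · · · · · · ·

Answer: 36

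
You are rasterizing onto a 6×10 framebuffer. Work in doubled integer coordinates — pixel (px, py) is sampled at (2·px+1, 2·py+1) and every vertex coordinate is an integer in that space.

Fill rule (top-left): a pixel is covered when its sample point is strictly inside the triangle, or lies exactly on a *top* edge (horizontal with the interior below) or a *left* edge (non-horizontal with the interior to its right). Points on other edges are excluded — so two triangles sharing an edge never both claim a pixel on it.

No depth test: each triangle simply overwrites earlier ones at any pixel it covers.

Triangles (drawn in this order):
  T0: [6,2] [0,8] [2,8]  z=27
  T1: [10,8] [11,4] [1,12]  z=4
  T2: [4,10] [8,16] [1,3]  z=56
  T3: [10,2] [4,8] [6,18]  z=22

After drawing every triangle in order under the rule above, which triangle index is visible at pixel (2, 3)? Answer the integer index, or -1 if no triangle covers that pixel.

T0:
  2·area = 12  (B↔C swapped to make it positive)
  edge (6, 2)→(2, 8): d=(-4,6) right/bottom  bias=-1
  edge (2, 8)→(0, 8): d=(-2,0) right/bottom  bias=-1
  edge (0, 8)→(6, 2): d=(6,-6) top-left  bias=+0
    (3,0)@(7, 1): e=[-2,14,0] → ·  [on edge]
    (2,1)@(5, 3): e=[2,10,0] → █  [on edge]
    (3,1)@(7, 3): e=[-10,10,12] → ·
    (1,2)@(3, 5): e=[6,6,0] → █  [on edge]
    (2,2)@(5, 5): e=[-6,6,12] → ·
    (0,3)@(1, 7): e=[10,2,0] → █  [on edge]
    (1,3)@(3, 7): e=[-2,2,12] → ·
    (0,4)@(1, 9): e=[2,-2,12] → ·
  covered (3 px):
    · · · · · ·
    · · █ · · ·
    · █ · · · ·
    █ · · · · ·
    · · · · · ·
    · · · · · ·
    · · · · · ·
    · · · · · ·
    · · · · · ·
    · · · · · ·
T1:
  2·area = 32  (B↔C swapped to make it positive)
  edge (10, 8)→(1, 12): d=(-9,4) right/bottom  bias=-1
  edge (1, 12)→(11, 4): d=(10,-8) top-left  bias=+0
  edge (11, 4)→(10, 8): d=(-1,4) right/bottom  bias=-1
    (4,3)@(9, 7): e=[13,14,5] → █
    (5,3)@(11, 7): e=[5,30,-3] → ·
    (2,4)@(5, 9): e=[11,2,19] → █
    (3,4)@(7, 9): e=[3,18,11] → █
    (4,4)@(9, 9): e=[-5,34,3] → ·
    (1,5)@(3, 11): e=[1,6,25] → █
    (2,5)@(5, 11): e=[-7,22,17] → ·
    (3,5)@(7, 11): e=[-15,38,9] → ·
    (1,6)@(3, 13): e=[-17,26,23] → ·
  covered (4 px):
    · · · · · ·
    · · · · · ·
    · · · · · ·
    · · · · █ ·
    · · █ █ · ·
    · █ · · · ·
    · · · · · ·
    · · · · · ·
    · · · · · ·
    · · · · · ·
T2:
  2·area = 10  (B↔C swapped to make it positive)
  edge (4, 10)→(1, 3): d=(-3,-7) top-left  bias=+0
  edge (1, 3)→(8, 16): d=(7,13) right/bottom  bias=-1
  edge (8, 16)→(4, 10): d=(-4,-6) top-left  bias=+0
    (0,1)@(1, 3): e=[0,0,10] → ·  [on edge]
    (1,3)@(3, 7): e=[2,2,6] → █
    (2,3)@(5, 7): e=[16,-24,18] → ·
    (1,4)@(3, 9): e=[-4,16,-2] → ·
    (2,5)@(5, 11): e=[4,4,2] → █
    (3,5)@(7, 11): e=[18,-22,14] → ·
    (2,6)@(5, 13): e=[-2,18,-6] → ·
    (3,8)@(7, 17): e=[0,20,-10] → ·  [on edge]
  covered (2 px):
    · · · · · ·
    · · · · · ·
    · · · · · ·
    · █ · · · ·
    · · · · · ·
    · · █ · · ·
    · · · · · ·
    · · · · · ·
    · · · · · ·
    · · · · · ·
T3:
  2·area = 72  (B↔C swapped to make it positive)
  edge (10, 2)→(6, 18): d=(-4,16) right/bottom  bias=-1
  edge (6, 18)→(4, 8): d=(-2,-10) top-left  bias=+0
  edge (4, 8)→(10, 2): d=(6,-6) top-left  bias=+0
    (5,0)@(11, 1): e=[-12,84,0] → ·  [on edge]
    (1,1)@(3, 3): e=[108,0,-36] → ·  [on edge]
    (4,1)@(9, 3): e=[12,60,0] → █  [on edge]
    (5,1)@(11, 3): e=[-20,80,12] → ·
    (3,2)@(7, 5): e=[36,36,0] → █  [on edge]
    (5,2)@(11, 5): e=[-28,76,24] → ·
    (2,3)@(5, 7): e=[60,12,0] → █  [on edge]
    (4,3)@(9, 7): e=[-4,52,24] → ·
    (1,4)@(3, 9): e=[84,-12,0] → ·  [on edge]
    (2,4)@(5, 9): e=[52,8,12] → █
    (4,4)@(9, 9): e=[-12,48,36] → ·
    (0,5)@(1, 11): e=[108,-36,0] → ·  [on edge]
    (2,6)@(5, 13): e=[36,0,36] → █  [on edge]
  covered (11 px):
    · · · · · ·
    · · · · █ ·
    · · · █ █ ·
    · · █ █ · ·
    · · █ █ · ·
    · · █ █ · ·
    · · █ █ · ·
    · · · · · ·
    · · · · · ·
    · · · · · ·

Z-buffer (winner per pixel, '.' = empty):
  . . . . . .
  . . 0 . 3 .
  . 0 . 3 3 .
  0 2 3 3 1 .
  . . 3 3 . .
  . 1 3 3 . .
  . . 3 3 . .
  . . . . . .
  . . . . . .
  . . . . . .

Result: 3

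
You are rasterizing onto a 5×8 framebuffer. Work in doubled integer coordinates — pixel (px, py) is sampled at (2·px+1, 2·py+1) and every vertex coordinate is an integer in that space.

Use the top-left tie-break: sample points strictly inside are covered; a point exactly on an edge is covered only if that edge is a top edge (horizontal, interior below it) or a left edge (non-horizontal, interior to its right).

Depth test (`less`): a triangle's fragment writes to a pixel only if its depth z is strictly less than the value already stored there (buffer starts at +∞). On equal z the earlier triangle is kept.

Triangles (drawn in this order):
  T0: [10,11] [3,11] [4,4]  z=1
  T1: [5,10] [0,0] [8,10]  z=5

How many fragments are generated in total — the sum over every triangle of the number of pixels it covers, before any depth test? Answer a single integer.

T0:
  2·area = 49
  edge (10, 11)→(3, 11): d=(-7,0) right/bottom  bias=-1
  edge (3, 11)→(4, 4): d=(1,-7) top-left  bias=+0
  edge (4, 4)→(10, 11): d=(6,7) right/bottom  bias=-1
    (2,3)@(5, 7): e=[28,10,11] → X
    (3,3)@(7, 7): e=[28,24,-3] → .
    (2,4)@(5, 9): e=[14,12,23] → X
    (3,4)@(7, 9): e=[14,26,9] → X
    (4,4)@(9, 9): e=[14,40,-5] → .
    (0,5)@(1, 11): e=[0,-14,63] → .  [on edge]
    (1,5)@(3, 11): e=[0,0,49] → .  [on edge]
    (2,5)@(5, 11): e=[0,14,35] → .  [on edge]
    (3,5)@(7, 11): e=[0,28,21] → .  [on edge]
    (4,5)@(9, 11): e=[0,42,7] → .  [on edge]
  covered (3 px):
    . . . . .
    . . . . .
    . . . . .
    . . X . .
    . . X X .
    . . . . .
    . . . . .
    . . . . .
T1:
  2·area = 30
  edge (5, 10)→(0, 0): d=(-5,-10) top-left  bias=+0
  edge (0, 0)→(8, 10): d=(8,10) right/bottom  bias=-1
  edge (8, 10)→(5, 10): d=(-3,0) right/bottom  bias=-1
    (1,2)@(3, 5): e=[5,10,15] → X
    (2,2)@(5, 5): e=[25,-10,15] → .
    (1,3)@(3, 7): e=[-5,26,9] → .
    (2,3)@(5, 7): e=[15,6,9] → X
    (3,3)@(7, 7): e=[35,-14,9] → .
    (2,4)@(5, 9): e=[5,22,3] → X
    (3,4)@(7, 9): e=[25,2,3] → X
    (4,4)@(9, 9): e=[45,-18,3] → .
    (2,5)@(5, 11): e=[-5,38,-3] → .
    (3,5)@(7, 11): e=[15,18,-3] → .
  covered (4 px):
    . . . . .
    . . . . .
    . X . . .
    . . X . .
    . . X X .
    . . . . .
    . . . . .
    . . . . .

Result: 7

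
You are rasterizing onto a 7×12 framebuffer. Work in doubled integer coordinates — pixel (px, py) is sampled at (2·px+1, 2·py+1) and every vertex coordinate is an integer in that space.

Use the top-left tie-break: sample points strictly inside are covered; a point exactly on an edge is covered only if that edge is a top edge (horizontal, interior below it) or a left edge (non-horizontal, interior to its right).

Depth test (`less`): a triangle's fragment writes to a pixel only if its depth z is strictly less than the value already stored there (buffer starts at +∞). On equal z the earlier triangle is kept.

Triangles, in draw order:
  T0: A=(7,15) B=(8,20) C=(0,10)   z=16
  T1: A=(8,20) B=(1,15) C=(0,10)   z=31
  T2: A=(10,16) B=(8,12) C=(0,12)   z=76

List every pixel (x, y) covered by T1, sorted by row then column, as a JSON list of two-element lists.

T0:
  2·area = 30
  edge (7, 15)→(8, 20): d=(1,5) right/bottom  bias=-1
  edge (8, 20)→(0, 10): d=(-8,-10) top-left  bias=+0
  edge (0, 10)→(7, 15): d=(7,5) right/bottom  bias=-1
    (2,2)@(5, 5): e=[0,90,-60] → ·  [on edge]
    (0,5)@(1, 11): e=[26,2,2] → █
    (1,5)@(3, 11): e=[16,22,-8] → ·
    (0,6)@(1, 13): e=[28,-14,16] → ·
    (1,6)@(3, 13): e=[18,6,6] → █
    (2,6)@(5, 13): e=[8,26,-4] → ·
    (1,7)@(3, 15): e=[20,-10,20] → ·
    (2,7)@(5, 15): e=[10,10,10] → █
    (3,7)@(7, 15): e=[0,30,0] → ·  [on edge]
    (2,8)@(5, 17): e=[12,-6,24] → ·
    (3,8)@(7, 17): e=[2,14,14] → █
    (4,8)@(9, 17): e=[-8,34,4] → ·
  covered (4 px):
    · · · · · · ·
    · · · · · · ·
    · · · · · · ·
    · · · · · · ·
    · · · · · · ·
    █ · · · · · ·
    · █ · · · · ·
    · · █ · · · ·
    · · · █ · · ·
    · · · · · · ·
    · · · · · · ·
    · · · · · · ·
T1:
  2·area = 30
  edge (8, 20)→(1, 15): d=(-7,-5) top-left  bias=+0
  edge (1, 15)→(0, 10): d=(-1,-5) top-left  bias=+0
  edge (0, 10)→(8, 20): d=(8,10) right/bottom  bias=-1
    (0,6)@(1, 13): e=[14,2,14] → █
    (1,6)@(3, 13): e=[24,12,-6] → ·
    (0,7)@(1, 15): e=[0,0,30] → █  [on edge]
    (1,7)@(3, 15): e=[10,10,10] → █
    (2,7)@(5, 15): e=[20,20,-10] → ·
    (0,8)@(1, 17): e=[-14,-2,46] → ·
    (1,8)@(3, 17): e=[-4,8,26] → ·
    (2,8)@(5, 17): e=[6,18,6] → █
    (3,8)@(7, 17): e=[16,28,-14] → ·
    (2,9)@(5, 19): e=[-8,16,22] → ·
    (3,9)@(7, 19): e=[2,26,2] → █
    (4,9)@(9, 19): e=[12,36,-18] → ·
  covered (5 px):
    · · · · · · ·
    · · · · · · ·
    · · · · · · ·
    · · · · · · ·
    · · · · · · ·
    · · · · · · ·
    █ · · · · · ·
    █ █ · · · · ·
    · · █ · · · ·
    · · · █ · · ·
    · · · · · · ·
    · · · · · · ·
T2:
  2·area = 32  (B↔C swapped to make it positive)
  edge (10, 16)→(0, 12): d=(-10,-4) top-left  bias=+0
  edge (0, 12)→(8, 12): d=(8,0) top-left  bias=+0
  edge (8, 12)→(10, 16): d=(2,4) right/bottom  bias=-1
    (1,6)@(3, 13): e=[2,8,22] → █
    (2,6)@(5, 13): e=[10,8,14] → █
    (3,6)@(7, 13): e=[18,8,6] → █
    (4,6)@(9, 13): e=[26,8,-2] → ·
    (1,7)@(3, 15): e=[-18,24,26] → ·
    (2,7)@(5, 15): e=[-10,24,18] → ·
    (3,7)@(7, 15): e=[-2,24,10] → ·
    (4,7)@(9, 15): e=[6,24,2] → █
    (5,7)@(11, 15): e=[14,24,-6] → ·
    (4,8)@(9, 17): e=[-14,40,6] → ·
  covered (4 px):
    · · · · · · ·
    · · · · · · ·
    · · · · · · ·
    · · · · · · ·
    · · · · · · ·
    · · · · · · ·
    · █ █ █ · · ·
    · · · · █ · ·
    · · · · · · ·
    · · · · · · ·
    · · · · · · ·
    · · · · · · ·

Result: [[0,6],[0,7],[1,7],[2,8],[3,9]]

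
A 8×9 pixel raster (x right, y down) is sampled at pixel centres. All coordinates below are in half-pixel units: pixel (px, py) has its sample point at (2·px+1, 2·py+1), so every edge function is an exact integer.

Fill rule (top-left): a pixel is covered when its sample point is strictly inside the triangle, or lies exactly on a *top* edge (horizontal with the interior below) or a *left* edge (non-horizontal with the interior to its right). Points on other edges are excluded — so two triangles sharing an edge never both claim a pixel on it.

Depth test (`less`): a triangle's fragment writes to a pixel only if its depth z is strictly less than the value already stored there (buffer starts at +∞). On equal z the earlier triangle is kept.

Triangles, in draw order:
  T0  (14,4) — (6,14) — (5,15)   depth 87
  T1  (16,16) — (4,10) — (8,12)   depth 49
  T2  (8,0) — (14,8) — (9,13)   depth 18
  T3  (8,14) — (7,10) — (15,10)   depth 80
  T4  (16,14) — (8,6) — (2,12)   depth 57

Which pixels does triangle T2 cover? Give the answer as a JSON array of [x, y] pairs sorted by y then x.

T0:
  2·area = 2
  edge (14, 4)→(6, 14): d=(-8,10) right/bottom  bias=-1
  edge (6, 14)→(5, 15): d=(-1,1) right/bottom  bias=-1
  edge (5, 15)→(14, 4): d=(9,-11) top-left  bias=+0
    (7,2)@(15, 5): e=[-18,0,20] → .  [on edge]
    (6,3)@(13, 7): e=[-14,0,16] → .  [on edge]
    (5,4)@(11, 9): e=[-10,0,12] → .  [on edge]
    (4,5)@(9, 11): e=[-6,0,8] → .  [on edge]
    (3,6)@(7, 13): e=[-2,0,4] → .  [on edge]
    (2,7)@(5, 15): e=[2,0,0] → .  [on edge]
    (1,8)@(3, 17): e=[6,0,-4] → .  [on edge]
  covered (0 px):
    . . . . . . . .
    . . . . . . . .
    . . . . . . . .
    . . . . . . . .
    . . . . . . . .
    . . . . . . . .
    . . . . . . . .
    . . . . . . . .
    . . . . . . . .
T1:
  degenerate (2·area = 0) — covers nothing
T2:
  2·area = 70
  edge (8, 0)→(14, 8): d=(6,8) right/bottom  bias=-1
  edge (14, 8)→(9, 13): d=(-5,5) right/bottom  bias=-1
  edge (9, 13)→(8, 0): d=(-1,-13) top-left  bias=+0
    (4,1)@(9, 3): e=[10,50,10] → X
    (5,1)@(11, 3): e=[-6,40,36] → .
    (4,2)@(9, 5): e=[22,40,8] → X
    (5,2)@(11, 5): e=[6,30,34] → X
    (6,2)@(13, 5): e=[-10,20,60] → .
    (4,3)@(9, 7): e=[34,30,6] → X
    (6,3)@(13, 7): e=[2,10,58] → X
    (7,3)@(15, 7): e=[-14,0,84] → .  [on edge]
    (4,4)@(9, 9): e=[46,20,4] → X
    (6,4)@(13, 9): e=[14,0,56] → .  [on edge]
    (4,5)@(9, 11): e=[58,10,2] → X
    (5,5)@(11, 11): e=[42,0,28] → .  [on edge]
    (4,6)@(9, 13): e=[70,0,0] → .  [on edge]
    (3,7)@(7, 15): e=[98,0,-28] → .  [on edge]
    (2,8)@(5, 17): e=[126,0,-56] → .  [on edge]
  covered (9 px):
    . . . . . . . .
    . . . . X . . .
    . . . . X X . .
    . . . . X X X .
    . . . . X X . .
    . . . . X . . .
    . . . . . . . .
    . . . . . . . .
    . . . . . . . .
T3:
  2·area = 32
  edge (8, 14)→(7, 10): d=(-1,-4) top-left  bias=+0
  edge (7, 10)→(15, 10): d=(8,0) top-left  bias=+0
  edge (15, 10)→(8, 14): d=(-7,4) right/bottom  bias=-1
    (4,5)@(9, 11): e=[7,8,17] → X
    (5,5)@(11, 11): e=[15,8,9] → X
    (6,5)@(13, 11): e=[23,8,1] → X
    (7,5)@(15, 11): e=[31,8,-7] → .
    (4,6)@(9, 13): e=[5,24,3] → X
    (5,6)@(11, 13): e=[13,24,-5] → .
    (6,6)@(13, 13): e=[21,24,-13] → .
    (4,7)@(9, 15): e=[3,40,-11] → .
  covered (4 px):
    . . . . . . . .
    . . . . . . . .
    . . . . . . . .
    . . . . . . . .
    . . . . . . . .
    . . . . X X X .
    . . . . X . . .
    . . . . . . . .
    . . . . . . . .
T4:
  2·area = 96  (B↔C swapped to make it positive)
  edge (16, 14)→(2, 12): d=(-14,-2) top-left  bias=+0
  edge (2, 12)→(8, 6): d=(6,-6) top-left  bias=+0
  edge (8, 6)→(16, 14): d=(8,8) right/bottom  bias=-1
    (1,0)@(3, 1): e=[156,-60,0] → .  [on edge]
    (6,0)@(13, 1): e=[176,0,-80] → .  [on edge]
    (2,1)@(5, 3): e=[132,-36,0] → .  [on edge]
    (5,1)@(11, 3): e=[144,0,-48] → .  [on edge]
    (3,2)@(7, 5): e=[108,-12,0] → .  [on edge]
    (4,2)@(9, 5): e=[112,0,-16] → .  [on edge]
    (3,3)@(7, 7): e=[80,0,16] → X  [on edge]
    (4,3)@(9, 7): e=[84,12,0] → .  [on edge]
    (2,4)@(5, 9): e=[48,0,48] → X  [on edge]
    (4,4)@(9, 9): e=[56,24,16] → X
    (5,4)@(11, 9): e=[60,36,0] → .  [on edge]
    (1,5)@(3, 11): e=[16,0,80] → X  [on edge]
    (6,5)@(13, 11): e=[36,60,0] → .  [on edge]
    (0,6)@(1, 13): e=[-16,0,112] → .  [on edge]
    (4,6)@(9, 13): e=[0,48,48] → X  [on edge]
    (7,6)@(15, 13): e=[12,84,0] → .  [on edge]
  covered (12 px):
    . . . . . . . .
    . . . . . . . .
    . . . . . . . .
    . . . X . . . .
    . . X X X . . .
    . X X X X X . .
    . . . . X X X .
    . . . . . . . .
    . . . . . . . .

Answer: [[4,1],[4,2],[5,2],[4,3],[5,3],[6,3],[4,4],[5,4],[4,5]]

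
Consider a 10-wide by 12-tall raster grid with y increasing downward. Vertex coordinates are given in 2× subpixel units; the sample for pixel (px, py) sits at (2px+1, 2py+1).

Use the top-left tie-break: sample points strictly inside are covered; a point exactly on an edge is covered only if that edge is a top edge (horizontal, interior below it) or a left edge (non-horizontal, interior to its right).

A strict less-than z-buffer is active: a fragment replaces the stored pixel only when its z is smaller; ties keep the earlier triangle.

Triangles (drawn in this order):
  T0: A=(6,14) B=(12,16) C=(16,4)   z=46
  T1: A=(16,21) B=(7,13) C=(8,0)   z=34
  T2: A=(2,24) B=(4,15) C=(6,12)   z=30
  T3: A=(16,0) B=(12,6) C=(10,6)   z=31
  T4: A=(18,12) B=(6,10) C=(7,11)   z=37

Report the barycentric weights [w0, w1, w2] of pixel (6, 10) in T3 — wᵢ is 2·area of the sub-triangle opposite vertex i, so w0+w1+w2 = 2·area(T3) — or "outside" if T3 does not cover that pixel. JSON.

T0:
  2·area = 80  (B↔C swapped to make it positive)
  edge (6, 14)→(16, 4): d=(10,-10) top-left  bias=+0
  edge (16, 4)→(12, 16): d=(-4,12) right/bottom  bias=-1
  edge (12, 16)→(6, 14): d=(-6,-2) top-left  bias=+0
    (8,0)@(17, 1): e=[-20,0,100] → .  [on edge]
    (9,0)@(19, 1): e=[0,-24,104] → .  [on edge]
    (8,1)@(17, 3): e=[0,-8,88] → .  [on edge]
    (7,2)@(15, 5): e=[0,8,72] → X  [on edge]
    (8,2)@(17, 5): e=[20,-16,76] → .
    (6,3)@(13, 7): e=[0,24,56] → X  [on edge]
    (7,3)@(15, 7): e=[20,0,60] → .  [on edge]
    (5,4)@(11, 9): e=[0,40,40] → X  [on edge]
    (7,4)@(15, 9): e=[40,-8,48] → .
    (4,5)@(9, 11): e=[0,56,24] → X  [on edge]
    (7,5)@(15, 11): e=[60,-16,36] → .
    (1,6)@(3, 13): e=[-40,120,0] → .  [on edge]
    (3,6)@(7, 13): e=[0,72,8] → X  [on edge]
    (6,6)@(13, 13): e=[60,0,20] → .  [on edge]
    (2,7)@(5, 15): e=[0,88,-8] → .  [on edge]
    (4,7)@(9, 15): e=[40,40,0] → X  [on edge]
    (1,8)@(3, 17): e=[0,104,-24] → .  [on edge]
    (7,8)@(15, 17): e=[120,-40,0] → .  [on edge]
    (0,9)@(1, 19): e=[0,120,-40] → .  [on edge]
    (5,9)@(11, 19): e=[100,0,-20] → .  [on edge]
  covered (12 px):
    . . . . . . . . . .
    . . . . . . . . . .
    . . . . . . . X . .
    . . . . . . X . . .
    . . . . . X X . . .
    . . . . X X X . . .
    . . . X X X . . . .
    . . . . X X . . . .
    . . . . . . . . . .
    . . . . . . . . . .
    . . . . . . . . . .
    . . . . . . . . . .
T1:
  2·area = 125
  edge (16, 21)→(7, 13): d=(-9,-8) top-left  bias=+0
  edge (7, 13)→(8, 0): d=(1,-13) top-left  bias=+0
  edge (8, 0)→(16, 21): d=(8,21) right/bottom  bias=-1
    (4,1)@(9, 3): e=[106,16,3] → X
    (5,1)@(11, 3): e=[122,42,-39] → .
    (4,2)@(9, 5): e=[88,18,19] → X
    (5,2)@(11, 5): e=[104,44,-23] → .
    (4,3)@(9, 7): e=[70,20,35] → X
    (5,3)@(11, 7): e=[86,46,-7] → .
    (4,4)@(9, 9): e=[52,22,51] → X
    (5,4)@(11, 9): e=[68,48,9] → X
    (6,4)@(13, 9): e=[84,74,-33] → .
    (4,5)@(9, 11): e=[34,24,67] → X
    (6,5)@(13, 11): e=[66,76,-17] → .
    (3,6)@(7, 13): e=[0,0,125] → X  [on edge]
  covered (14 px):
    . . . . . . . . . .
    . . . . X . . . . .
    . . . . X . . . . .
    . . . . X . . . . .
    . . . . X X . . . .
    . . . . X X . . . .
    . . . X X X . . . .
    . . . . . X X . . .
    . . . . . . X . . .
    . . . . . . . X . .
    . . . . . . . . . .
    . . . . . . . . . .
T2:
  2·area = 12
  edge (2, 24)→(4, 15): d=(2,-9) top-left  bias=+0
  edge (4, 15)→(6, 12): d=(2,-3) top-left  bias=+0
  edge (6, 12)→(2, 24): d=(-4,12) right/bottom  bias=-1
    (4,1)@(9, 3): e=[21,-9,0] → .  [on edge]
    (3,4)@(7, 9): e=[15,-3,0] → .  [on edge]
    (2,7)@(5, 15): e=[9,3,0] → .  [on edge]
    (1,10)@(3, 21): e=[3,9,0] → .  [on edge]
  covered (0 px):
    . . . . . . . . . .
    . . . . . . . . . .
    . . . . . . . . . .
    . . . . . . . . . .
    . . . . . . . . . .
    . . . . . . . . . .
    . . . . . . . . . .
    . . . . . . . . . .
    . . . . . . . . . .
    . . . . . . . . . .
    . . . . . . . . . .
    . . . . . . . . . .
T3:
  2·area = 12
  edge (16, 0)→(12, 6): d=(-4,6) right/bottom  bias=-1
  edge (12, 6)→(10, 6): d=(-2,0) right/bottom  bias=-1
  edge (10, 6)→(16, 0): d=(6,-6) top-left  bias=+0
    (7,0)@(15, 1): e=[2,10,0] → X  [on edge]
    (8,0)@(17, 1): e=[-10,10,12] → .
    (6,1)@(13, 3): e=[6,6,0] → X  [on edge]
    (7,1)@(15, 3): e=[-6,6,12] → .
    (5,2)@(11, 5): e=[10,2,0] → X  [on edge]
    (6,2)@(13, 5): e=[-2,2,12] → .
    (4,3)@(9, 7): e=[14,-2,0] → .  [on edge]
    (5,3)@(11, 7): e=[2,-2,12] → .
    (3,4)@(7, 9): e=[18,-6,0] → .  [on edge]
    (2,5)@(5, 11): e=[22,-10,0] → .  [on edge]
    (1,6)@(3, 13): e=[26,-14,0] → .  [on edge]
    (0,7)@(1, 15): e=[30,-18,0] → .  [on edge]
  covered (3 px):
    . . . . . . . X . .
    . . . . . . X . . .
    . . . . . X . . . .
    . . . . . . . . . .
    . . . . . . . . . .
    . . . . . . . . . .
    . . . . . . . . . .
    . . . . . . . . . .
    . . . . . . . . . .
    . . . . . . . . . .
    . . . . . . . . . .
    . . . . . . . . . .
T4:
  2·area = 10  (B↔C swapped to make it positive)
  edge (18, 12)→(7, 11): d=(-11,-1) top-left  bias=+0
  edge (7, 11)→(6, 10): d=(-1,-1) top-left  bias=+0
  edge (6, 10)→(18, 12): d=(12,2) right/bottom  bias=-1
    (0,2)@(1, 5): e=[60,0,-50] → .  [on edge]
    (1,3)@(3, 7): e=[40,0,-30] → .  [on edge]
    (2,4)@(5, 9): e=[20,0,-10] → .  [on edge]
    (3,5)@(7, 11): e=[0,0,10] → X  [on edge]
    (4,5)@(9, 11): e=[2,2,6] → X
    (5,5)@(11, 11): e=[4,4,2] → X
    (6,5)@(13, 11): e=[6,6,-2] → .
    (3,6)@(7, 13): e=[-22,-2,34] → .
    (4,6)@(9, 13): e=[-20,0,30] → .  [on edge]
    (5,6)@(11, 13): e=[-18,2,26] → .
    (5,7)@(11, 15): e=[-40,0,50] → .  [on edge]
    (6,8)@(13, 17): e=[-60,0,70] → .  [on edge]
    (7,9)@(15, 19): e=[-80,0,90] → .  [on edge]
    (8,10)@(17, 21): e=[-100,0,110] → .  [on edge]
    (9,11)@(19, 23): e=[-120,0,130] → .  [on edge]
  covered (3 px):
    . . . . . . . . . .
    . . . . . . . . . .
    . . . . . . . . . .
    . . . . . . . . . .
    . . . . . . . . . .
    . . . X X X . . . .
    . . . . . . . . . .
    . . . . . . . . . .
    . . . . . . . . . .
    . . . . . . . . . .
    . . . . . . . . . .
    . . . . . . . . . .

Answer: "outside"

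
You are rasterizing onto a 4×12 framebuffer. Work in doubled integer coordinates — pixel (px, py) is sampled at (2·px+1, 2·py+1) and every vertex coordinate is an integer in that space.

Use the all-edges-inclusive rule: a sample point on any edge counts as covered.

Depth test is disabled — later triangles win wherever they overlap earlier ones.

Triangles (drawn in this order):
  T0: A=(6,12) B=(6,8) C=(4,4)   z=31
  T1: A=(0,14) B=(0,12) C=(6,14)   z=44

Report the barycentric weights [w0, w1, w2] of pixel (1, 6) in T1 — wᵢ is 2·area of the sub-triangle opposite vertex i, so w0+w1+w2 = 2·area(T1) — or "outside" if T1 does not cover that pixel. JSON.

T0:
  2·area = 8  (B↔C swapped to make it positive)
  edge (6, 12)→(4, 4): d=(-2,-8) inclusive
  edge (4, 4)→(6, 8): d=(2,4) inclusive
  edge (6, 8)→(6, 12): d=(0,4) inclusive
    (2,3)@(5, 7): e=[2,2,4] → █
    (3,3)@(7, 7): e=[18,-6,-4] → ·
    (2,4)@(5, 9): e=[-2,6,4] → ·
  covered (1 px):
    · · · ·
    · · · ·
    · · · ·
    · · █ ·
    · · · ·
    · · · ·
    · · · ·
    · · · ·
    · · · ·
    · · · ·
    · · · ·
    · · · ·
T1:
  2·area = 12
  edge (0, 14)→(0, 12): d=(0,-2) inclusive
  edge (0, 12)→(6, 14): d=(6,2) inclusive
  edge (6, 14)→(0, 14): d=(-6,0) inclusive
    (0,6)@(1, 13): e=[2,4,6] → █
    (1,6)@(3, 13): e=[6,0,6] → █  [on edge]
    (2,6)@(5, 13): e=[10,-4,6] → ·
    (0,7)@(1, 15): e=[2,16,-6] → ·
    (1,7)@(3, 15): e=[6,12,-6] → ·
  covered (2 px):
    · · · ·
    · · · ·
    · · · ·
    · · · ·
    · · · ·
    · · · ·
    █ █ · ·
    · · · ·
    · · · ·
    · · · ·
    · · · ·
    · · · ·

Result: [0,6,6]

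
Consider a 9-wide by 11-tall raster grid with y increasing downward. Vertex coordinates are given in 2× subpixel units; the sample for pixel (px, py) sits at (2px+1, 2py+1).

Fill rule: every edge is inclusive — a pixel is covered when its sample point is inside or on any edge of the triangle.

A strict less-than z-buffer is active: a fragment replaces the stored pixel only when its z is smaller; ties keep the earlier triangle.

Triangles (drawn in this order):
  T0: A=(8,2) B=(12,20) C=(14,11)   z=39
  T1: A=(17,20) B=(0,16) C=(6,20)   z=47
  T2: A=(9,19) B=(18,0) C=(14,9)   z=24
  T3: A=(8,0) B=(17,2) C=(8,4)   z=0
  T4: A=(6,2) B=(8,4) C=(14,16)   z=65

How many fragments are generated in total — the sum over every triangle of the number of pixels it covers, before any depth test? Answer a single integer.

T0:
  2·area = 72  (B↔C swapped to make it positive)
  edge (8, 2)→(14, 11): d=(6,9) inclusive
  edge (14, 11)→(12, 20): d=(-2,9) inclusive
  edge (12, 20)→(8, 2): d=(-4,-18) inclusive
    (4,2)@(9, 5): e=[9,57,6] → █
    (5,2)@(11, 5): e=[-9,39,42] → ·
    (4,3)@(9, 7): e=[21,53,-2] → ·
    (5,3)@(11, 7): e=[3,35,34] → █
    (6,3)@(13, 7): e=[-15,17,70] → ·
    (5,4)@(11, 9): e=[15,31,26] → █
    (6,4)@(13, 9): e=[-3,13,62] → ·
    (5,5)@(11, 11): e=[27,27,18] → █
    (6,5)@(13, 11): e=[9,9,54] → █
    (7,5)@(15, 11): e=[-9,-9,90] → ·
    (5,6)@(11, 13): e=[39,23,10] → █
    (7,6)@(15, 13): e=[3,-13,82] → ·
  covered (9 px):
    · · · · · · · · ·
    · · · · · · · · ·
    · · · · █ · · · ·
    · · · · · █ · · ·
    · · · · · █ · · ·
    · · · · · █ █ · ·
    · · · · · █ █ · ·
    · · · · · █ █ · ·
    · · · · · · · · ·
    · · · · · · · · ·
    · · · · · · · · ·
T1:
  2·area = 44  (B↔C swapped to make it positive)
  edge (17, 20)→(6, 20): d=(-11,0) inclusive
  edge (6, 20)→(0, 16): d=(-6,-4) inclusive
  edge (0, 16)→(17, 20): d=(17,4) inclusive
    (1,8)@(3, 17): e=[33,6,5] → █
    (2,8)@(5, 17): e=[33,14,-3] → ·
    (1,9)@(3, 19): e=[11,-6,39] → ·
    (2,9)@(5, 19): e=[11,2,31] → █
    (3,9)@(7, 19): e=[11,10,23] → █
    (4,9)@(9, 19): e=[11,18,15] → █
    (5,9)@(11, 19): e=[11,26,7] → █
    (6,9)@(13, 19): e=[11,34,-1] → ·
    (2,10)@(5, 21): e=[-11,-10,65] → ·
    (3,10)@(7, 21): e=[-11,-2,57] → ·
    (4,10)@(9, 21): e=[-11,6,49] → ·
    (5,10)@(11, 21): e=[-11,14,41] → ·
  covered (5 px):
    · · · · · · · · ·
    · · · · · · · · ·
    · · · · · · · · ·
    · · · · · · · · ·
    · · · · · · · · ·
    · · · · · · · · ·
    · · · · · · · · ·
    · · · · · · · · ·
    · █ · · · · · · ·
    · · █ █ █ █ · · ·
    · · · · · · · · ·
T2:
  2·area = 5
  edge (9, 19)→(18, 0): d=(9,-19) inclusive
  edge (18, 0)→(14, 9): d=(-4,9) inclusive
  edge (14, 9)→(9, 19): d=(-5,10) inclusive
    (8,1)@(17, 3): e=[8,-3,0] → ·  [on edge]
    (7,3)@(15, 7): e=[6,-1,0] → ·  [on edge]
    (6,5)@(13, 11): e=[4,1,0] → █  [on edge]
    (7,5)@(15, 11): e=[42,-17,-20] → ·
    (6,6)@(13, 13): e=[22,-7,-10] → ·
    (5,7)@(11, 15): e=[2,3,0] → █  [on edge]
    (6,7)@(13, 15): e=[40,-15,-20] → ·
    (5,8)@(11, 17): e=[20,-5,-10] → ·
    (4,9)@(9, 19): e=[0,5,0] → █  [on edge]
    (5,9)@(11, 19): e=[38,-13,-20] → ·
    (4,10)@(9, 21): e=[18,-3,-10] → ·
  covered (3 px):
    · · · · · · · · ·
    · · · · · · · · ·
    · · · · · · · · ·
    · · · · · · · · ·
    · · · · · · · · ·
    · · · · · · █ · ·
    · · · · · · · · ·
    · · · · · █ · · ·
    · · · · · · · · ·
    · · · · █ · · · ·
    · · · · · · · · ·
T3:
  2·area = 36
  edge (8, 0)→(17, 2): d=(9,2) inclusive
  edge (17, 2)→(8, 4): d=(-9,2) inclusive
  edge (8, 4)→(8, 0): d=(0,-4) inclusive
    (4,0)@(9, 1): e=[7,25,4] → █
    (5,0)@(11, 1): e=[3,21,12] → █
    (6,0)@(13, 1): e=[-1,17,20] → ·
    (4,1)@(9, 3): e=[25,7,4] → █
    (6,1)@(13, 3): e=[17,-1,20] → ·
    (4,2)@(9, 5): e=[43,-11,4] → ·
    (5,2)@(11, 5): e=[39,-15,12] → ·
  covered (4 px):
    · · · · █ █ · · ·
    · · · · █ █ · · ·
    · · · · · · · · ·
    · · · · · · · · ·
    · · · · · · · · ·
    · · · · · · · · ·
    · · · · · · · · ·
    · · · · · · · · ·
    · · · · · · · · ·
    · · · · · · · · ·
    · · · · · · · · ·
T4:
  2·area = 12
  edge (6, 2)→(8, 4): d=(2,2) inclusive
  edge (8, 4)→(14, 16): d=(6,12) inclusive
  edge (14, 16)→(6, 2): d=(-8,-14) inclusive
    (2,0)@(5, 1): e=[0,18,-6] → ·  [on edge]
    (3,1)@(7, 3): e=[0,6,6] → █  [on edge]
    (4,1)@(9, 3): e=[-4,-18,34] → ·
    (3,2)@(7, 5): e=[4,18,-10] → ·
    (4,2)@(9, 5): e=[0,-6,18] → ·  [on edge]
    (4,3)@(9, 7): e=[4,6,2] → █
    (5,3)@(11, 7): e=[0,-18,30] → ·  [on edge]
    (4,4)@(9, 9): e=[8,18,-14] → ·
    (6,4)@(13, 9): e=[0,-30,42] → ·  [on edge]
    (7,5)@(15, 11): e=[0,-42,54] → ·  [on edge]
    (8,6)@(17, 13): e=[0,-54,66] → ·  [on edge]
  covered (2 px):
    · · · · · · · · ·
    · · · █ · · · · ·
    · · · · · · · · ·
    · · · · █ · · · ·
    · · · · · · · · ·
    · · · · · · · · ·
    · · · · · · · · ·
    · · · · · · · · ·
    · · · · · · · · ·
    · · · · · · · · ·
    · · · · · · · · ·

Result: 23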